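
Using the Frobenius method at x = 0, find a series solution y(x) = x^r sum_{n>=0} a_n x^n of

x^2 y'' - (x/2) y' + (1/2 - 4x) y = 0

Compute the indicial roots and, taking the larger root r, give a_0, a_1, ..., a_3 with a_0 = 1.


Write in Frobenius form y'' + (p(x)/x) y' + (q(x)/x^2) y = 0:
  p(x) = -1/2,  q(x) = 1/2 - 4x.
Indicial equation: r(r-1) + (-1/2) r + (1/2) = 0 -> roots r_1 = 1, r_2 = 1/2.
Take r = r_1 = 1. Let y(x) = x^r sum_{n>=0} a_n x^n with a_0 = 1.
Substitute y = x^r sum a_n x^n and match x^{r+n}. The recurrence is
  D(n) a_n - 4 a_{n-1} = 0,  where D(n) = (r+n)(r+n-1) + (-1/2)(r+n) + (1/2).
  a_n = 4 / D(n) * a_{n-1}.
Since the indicial polynomial factors as (r - r_1)(r - r_2), D(n) = (r_1 + n - r_1)(r_1 + n - r_2) = n(n + 1/2).
Evaluating step by step (a_0 = 1):
  n = 1: D(1) = 1(1 + 1/2) = 3/2; numerator = 4(1) = 4; a_1 = (4)/(3/2) = 8/3
  n = 2: D(2) = 2(2 + 1/2) = 5; numerator = 4(8/3) = 32/3; a_2 = (32/3)/(5) = 32/15
  n = 3: D(3) = 3(3 + 1/2) = 21/2; numerator = 4(32/15) = 128/15; a_3 = (128/15)/(21/2) = 256/315

r = 1; a_0 = 1; a_1 = 8/3; a_2 = 32/15; a_3 = 256/315


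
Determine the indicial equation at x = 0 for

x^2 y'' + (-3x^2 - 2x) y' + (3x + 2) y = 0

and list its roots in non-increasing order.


Divide by x^2 to reach normal form y'' + P_1(x) y' + P_2(x) y = 0 with P_1(x) = -3 - 2/x and P_2(x) = 3/x + 2/x^2.
x = 0 is a singular point because the y'-coefficient -3 - 2/x has a pole at x = 0 and the y-coefficient 3/x + 2/x^2 has a pole at x = 0.
It is a regular singular point because x P_1(x) = p(x) = -3x - 2 and x^2 P_2(x) = q(x) = 3x + 2 are polynomials, hence analytic at x = 0.
p(0) = -2,  q(0) = 2.
Indicial equation: r(r-1) + p(0) r + q(0) = 0, i.e. r^2 + (p(0) - 1) r + q(0) = 0, i.e. r^2 - 3 r + 2 = 0.
Discriminant: (-3)^2 - 4(2) = 1, so r = (3 ± 1)/2.
Solving: r_1 = 2, r_2 = 1.

indicial: r^2 - 3 r + 2 = 0; roots r_1 = 2, r_2 = 1


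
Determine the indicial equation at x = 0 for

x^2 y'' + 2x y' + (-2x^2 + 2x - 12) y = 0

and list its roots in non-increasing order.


Divide by x^2 to reach normal form y'' + P_1(x) y' + P_2(x) y = 0 with P_1(x) = 2/x and P_2(x) = -2 + 2/x - 12/x^2.
x = 0 is a singular point because the y'-coefficient 2/x has a pole at x = 0 and the y-coefficient -2 + 2/x - 12/x^2 has a pole at x = 0.
It is a regular singular point because x P_1(x) = p(x) = 2 and x^2 P_2(x) = q(x) = -2x^2 + 2x - 12 are polynomials, hence analytic at x = 0.
p(0) = 2,  q(0) = -12.
Indicial equation: r(r-1) + p(0) r + q(0) = 0, i.e. r^2 + (p(0) - 1) r + q(0) = 0, i.e. r^2 + 1 r - 12 = 0.
Discriminant: (1)^2 - 4(-12) = 49, so r = (-1 ± 7)/2.
Solving: r_1 = 3, r_2 = -4.

indicial: r^2 + 1 r - 12 = 0; roots r_1 = 3, r_2 = -4


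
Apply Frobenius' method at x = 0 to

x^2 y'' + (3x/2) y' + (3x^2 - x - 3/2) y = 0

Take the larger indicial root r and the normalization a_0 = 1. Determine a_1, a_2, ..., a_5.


Write in Frobenius form y'' + (p(x)/x) y' + (q(x)/x^2) y = 0:
  p(x) = 3/2,  q(x) = 3x^2 - x - 3/2.
Indicial equation: r(r-1) + (3/2) r + (-3/2) = 0 -> roots r_1 = 1, r_2 = -3/2.
Take r = r_1 = 1. Let y(x) = x^r sum_{n>=0} a_n x^n with a_0 = 1.
Substitute y = x^r sum a_n x^n and match x^{r+n}. The recurrence is
  D(n) a_n - 1 a_{n-1} + 3 a_{n-2} = 0,  where D(n) = (r+n)(r+n-1) + (3/2)(r+n) + (-3/2).
  a_n = [1 a_{n-1} - 3 a_{n-2}] / D(n).
Since the indicial polynomial factors as (r - r_1)(r - r_2), D(n) = (r_1 + n - r_1)(r_1 + n - r_2) = n(n + 5/2).
Evaluating step by step (a_0 = 1):
  n = 1: D(1) = 1(1 + 5/2) = 7/2; numerator = 1(1) = 1; a_1 = (1)/(7/2) = 2/7
  n = 2: D(2) = 2(2 + 5/2) = 9; numerator = 1(2/7) - 3(1) = -19/7; a_2 = (-19/7)/(9) = -19/63
  n = 3: D(3) = 3(3 + 5/2) = 33/2; numerator = 1(-19/63) - 3(2/7) = -73/63; a_3 = (-73/63)/(33/2) = -146/2079
  n = 4: D(4) = 4(4 + 5/2) = 26; numerator = 1(-146/2079) - 3(-19/63) = 1735/2079; a_4 = (1735/2079)/(26) = 1735/54054
  n = 5: D(5) = 5(5 + 5/2) = 75/2; numerator = 1(1735/54054) - 3(-146/2079) = 1193/4914; a_5 = (1193/4914)/(75/2) = 1193/184275

r = 1; a_0 = 1; a_1 = 2/7; a_2 = -19/63; a_3 = -146/2079; a_4 = 1735/54054; a_5 = 1193/184275


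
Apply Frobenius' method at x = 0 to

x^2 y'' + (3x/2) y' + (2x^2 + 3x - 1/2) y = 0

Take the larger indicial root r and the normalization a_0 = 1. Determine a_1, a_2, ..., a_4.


Write in Frobenius form y'' + (p(x)/x) y' + (q(x)/x^2) y = 0:
  p(x) = 3/2,  q(x) = 2x^2 + 3x - 1/2.
Indicial equation: r(r-1) + (3/2) r + (-1/2) = 0 -> roots r_1 = 1/2, r_2 = -1.
Take r = r_1 = 1/2. Let y(x) = x^r sum_{n>=0} a_n x^n with a_0 = 1.
Substitute y = x^r sum a_n x^n and match x^{r+n}. The recurrence is
  D(n) a_n + 3 a_{n-1} + 2 a_{n-2} = 0,  where D(n) = (r+n)(r+n-1) + (3/2)(r+n) + (-1/2).
  a_n = [-3 a_{n-1} - 2 a_{n-2}] / D(n).
Since the indicial polynomial factors as (r - r_1)(r - r_2), D(n) = (r_1 + n - r_1)(r_1 + n - r_2) = n(n + 3/2).
Evaluating step by step (a_0 = 1):
  n = 1: D(1) = 1(1 + 3/2) = 5/2; numerator = -3(1) = -3; a_1 = (-3)/(5/2) = -6/5
  n = 2: D(2) = 2(2 + 3/2) = 7; numerator = -3(-6/5) - 2(1) = 8/5; a_2 = (8/5)/(7) = 8/35
  n = 3: D(3) = 3(3 + 3/2) = 27/2; numerator = -3(8/35) - 2(-6/5) = 12/7; a_3 = (12/7)/(27/2) = 8/63
  n = 4: D(4) = 4(4 + 3/2) = 22; numerator = -3(8/63) - 2(8/35) = -88/105; a_4 = (-88/105)/(22) = -4/105

r = 1/2; a_0 = 1; a_1 = -6/5; a_2 = 8/35; a_3 = 8/63; a_4 = -4/105


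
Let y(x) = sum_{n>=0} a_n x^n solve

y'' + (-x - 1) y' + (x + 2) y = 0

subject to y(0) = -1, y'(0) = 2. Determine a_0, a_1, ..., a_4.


Ansatz: y(x) = sum_{n>=0} a_n x^n, so y'(x) = sum_{n>=1} n a_n x^(n-1) and y''(x) = sum_{n>=2} n(n-1) a_n x^(n-2).
Substitute into P(x) y'' + Q(x) y' + R(x) y = 0 with P(x) = 1, Q(x) = -x - 1, R(x) = x + 2, and match powers of x.
Initial conditions: a_0 = -1, a_1 = 2.
Setting the coefficient of each power of x to zero and solving order by order (substituting the coefficients already found):
  x^0: 2 a_2 - a_1 + 2 a_0 = 0  ->  2 a_2 = a_1 - 2 a_0 = 4  ->  a_2 = 2
  x^1: 6 a_3 - 2 a_2 + a_1 + a_0 = 0  ->  6 a_3 = 2 a_2 - a_1 - a_0 = 3  ->  a_3 = 1/2
  x^2: 12 a_4 - 3 a_3 + a_1 = 0  ->  12 a_4 = 3 a_3 - a_1 = -1/2  ->  a_4 = -1/24
Truncated series: y(x) = -1 + 2 x + 2 x^2 + (1/2) x^3 - (1/24) x^4 + O(x^5).

a_0 = -1; a_1 = 2; a_2 = 2; a_3 = 1/2; a_4 = -1/24


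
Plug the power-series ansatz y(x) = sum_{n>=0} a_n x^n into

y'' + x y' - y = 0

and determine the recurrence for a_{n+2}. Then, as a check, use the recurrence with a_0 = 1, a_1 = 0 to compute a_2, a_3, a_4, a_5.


Substitute y = sum_n a_n x^n.
y''(x) has coefficient (n+2)(n+1) a_{n+2} at x^n;
x y'(x) has coefficient n a_n at x^n (shift);
-y(x) has coefficient -1 a_n at x^n.
Matching x^n: (n+2)(n+1) a_{n+2} + (n - 1) a_n = 0.
Thus a_{n+2} = (-n + 1) / ((n+1)(n+2)) * a_n.

Check with a_0 = 1, a_1 = 0 (apply the recurrence for n = 0, 1, 2, 3): a_0 = 1, a_1 = 0, a_2 = 1/2, a_3 = 0, a_4 = -1/24, a_5 = 0.

a_(n+2) = (-n + 1) / ((n+1)(n+2)) * a_n; check: a_0 = 1, a_1 = 0, a_2 = 1/2, a_3 = 0, a_4 = -1/24, a_5 = 0


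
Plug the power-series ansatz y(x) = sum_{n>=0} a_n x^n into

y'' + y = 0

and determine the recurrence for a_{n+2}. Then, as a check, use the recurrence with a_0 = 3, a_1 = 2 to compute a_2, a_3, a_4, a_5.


Substitute y = sum_n a_n x^n into y'' + (const) y = 0.
y''(x) = sum_{n>=0} (n+2)(n+1) a_{n+2} x^n.
The ODE becomes sum_n [(n+2)(n+1) a_{n+2} + 1 a_n] x^n = 0.
Setting each coefficient to zero gives the recurrence:
  (n+2)(n+1) a_{n+2} + 1 a_n = 0,
  a_{n+2} = -1 / ((n+1)(n+2)) a_n.

Check with a_0 = 3, a_1 = 2 (apply the recurrence for n = 0, 1, 2, 3): a_0 = 3, a_1 = 2, a_2 = -3/2, a_3 = -1/3, a_4 = 1/8, a_5 = 1/60.

a_{n+2} = -1/((n+1)(n+2)) * a_n; check: a_0 = 3, a_1 = 2, a_2 = -3/2, a_3 = -1/3, a_4 = 1/8, a_5 = 1/60


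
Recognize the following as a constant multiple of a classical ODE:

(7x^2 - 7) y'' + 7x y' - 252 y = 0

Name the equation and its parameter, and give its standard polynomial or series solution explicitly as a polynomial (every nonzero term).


All three coefficients share the factor -7; dividing through by -7 gives  (1 - x^2) y'' - x y' + 36 y = 0.
This matches the Chebyshev equation (1 - x^2) y'' - x y' + n^2 y = 0 (note the -x y' term, not -2x y') with n^2 = 36, so n = 6; the polynomial solution is T_6(x).
With y = sum_k a_k x^k, matching x^k gives (k+2)(k+1) a_{k+2} = (k^2 - n^2) a_k = (k - 6)(k + 6) a_k. The right side vanishes at k = 6, so the series with the parity of 6 terminates at degree 6.
Standard normalization: leading coefficient of T_n is 2^(n-1), so a_6 = 2^5 = 32. Work downward with a_k = (k+1)(k+2) a_{k+2} / ((k - 6)(k + 6)):
  a_4 = (5)(6)(32) / ((4 - 6)(4 + 6)) = 960/(-20) = -48
  a_2 = (3)(4)(-48) / ((2 - 6)(2 + 6)) = -576/(-32) = 18
  a_0 = (1)(2)(18) / ((0 - 6)(0 + 6)) = 36/(-36) = -1
Hence T_6(x) = 32 x^6 - 48 x^4 + 18 x^2 - 1.

T_6(x); series = 32 x^6 - 48 x^4 + 18 x^2 - 1


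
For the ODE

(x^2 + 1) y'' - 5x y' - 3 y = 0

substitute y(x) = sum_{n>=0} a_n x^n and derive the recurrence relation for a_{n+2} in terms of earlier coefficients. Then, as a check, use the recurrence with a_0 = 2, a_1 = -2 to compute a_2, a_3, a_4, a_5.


Substitute y = sum_n a_n x^n.
(1 + 1 x^2) y'' contributes (n+2)(n+1) a_{n+2} + n(n-1) a_n at x^n.
-5 x y'(x) contributes -5 n a_n at x^n.
-3 y(x) contributes -3 a_n at x^n.
Matching x^n: (n+2)(n+1) a_{n+2} + (n(n-1) - 5 n - 3) a_n = 0.
Thus a_{n+2} = (-n(n-1) + 5 n + 3) / ((n+1)(n+2)) * a_n.

Check with a_0 = 2, a_1 = -2 (apply the recurrence for n = 0, 1, 2, 3): a_0 = 2, a_1 = -2, a_2 = 3, a_3 = -8/3, a_4 = 11/4, a_5 = -8/5.

a_(n+2) = (-n(n-1) + 5 n + 3) / ((n+1)(n+2)) * a_n; check: a_0 = 2, a_1 = -2, a_2 = 3, a_3 = -8/3, a_4 = 11/4, a_5 = -8/5


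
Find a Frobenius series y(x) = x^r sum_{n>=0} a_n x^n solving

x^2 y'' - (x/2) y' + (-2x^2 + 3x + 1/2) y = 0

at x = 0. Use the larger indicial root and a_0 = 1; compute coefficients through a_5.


Write in Frobenius form y'' + (p(x)/x) y' + (q(x)/x^2) y = 0:
  p(x) = -1/2,  q(x) = -2x^2 + 3x + 1/2.
Indicial equation: r(r-1) + (-1/2) r + (1/2) = 0 -> roots r_1 = 1, r_2 = 1/2.
Take r = r_1 = 1. Let y(x) = x^r sum_{n>=0} a_n x^n with a_0 = 1.
Substitute y = x^r sum a_n x^n and match x^{r+n}. The recurrence is
  D(n) a_n + 3 a_{n-1} - 2 a_{n-2} = 0,  where D(n) = (r+n)(r+n-1) + (-1/2)(r+n) + (1/2).
  a_n = [-3 a_{n-1} + 2 a_{n-2}] / D(n).
Since the indicial polynomial factors as (r - r_1)(r - r_2), D(n) = (r_1 + n - r_1)(r_1 + n - r_2) = n(n + 1/2).
Evaluating step by step (a_0 = 1):
  n = 1: D(1) = 1(1 + 1/2) = 3/2; numerator = -3(1) = -3; a_1 = (-3)/(3/2) = -2
  n = 2: D(2) = 2(2 + 1/2) = 5; numerator = -3(-2) + 2(1) = 8; a_2 = (8)/(5) = 8/5
  n = 3: D(3) = 3(3 + 1/2) = 21/2; numerator = -3(8/5) + 2(-2) = -44/5; a_3 = (-44/5)/(21/2) = -88/105
  n = 4: D(4) = 4(4 + 1/2) = 18; numerator = -3(-88/105) + 2(8/5) = 40/7; a_4 = (40/7)/(18) = 20/63
  n = 5: D(5) = 5(5 + 1/2) = 55/2; numerator = -3(20/63) + 2(-88/105) = -92/35; a_5 = (-92/35)/(55/2) = -184/1925

r = 1; a_0 = 1; a_1 = -2; a_2 = 8/5; a_3 = -88/105; a_4 = 20/63; a_5 = -184/1925


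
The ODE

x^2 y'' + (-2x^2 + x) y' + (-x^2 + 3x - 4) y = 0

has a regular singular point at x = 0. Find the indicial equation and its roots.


Divide by x^2 to reach normal form y'' + P_1(x) y' + P_2(x) y = 0 with P_1(x) = -2 + 1/x and P_2(x) = -1 + 3/x - 4/x^2.
x = 0 is a singular point because the y'-coefficient -2 + 1/x has a pole at x = 0 and the y-coefficient -1 + 3/x - 4/x^2 has a pole at x = 0.
It is a regular singular point because x P_1(x) = p(x) = 1 - 2x and x^2 P_2(x) = q(x) = -x^2 + 3x - 4 are polynomials, hence analytic at x = 0.
p(0) = 1,  q(0) = -4.
Indicial equation: r(r-1) + p(0) r + q(0) = 0, i.e. r^2 + (p(0) - 1) r + q(0) = 0, i.e. r^2 - 4 = 0.
Discriminant: (0)^2 - 4(-4) = 16, so r = (0 ± 4)/2.
Solving: r_1 = 2, r_2 = -2.

indicial: r^2 - 4 = 0; roots r_1 = 2, r_2 = -2


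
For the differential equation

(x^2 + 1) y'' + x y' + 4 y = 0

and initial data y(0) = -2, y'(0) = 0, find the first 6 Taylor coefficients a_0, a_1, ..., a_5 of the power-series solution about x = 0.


Ansatz: y(x) = sum_{n>=0} a_n x^n, so y'(x) = sum_{n>=1} n a_n x^(n-1) and y''(x) = sum_{n>=2} n(n-1) a_n x^(n-2).
Substitute into P(x) y'' + Q(x) y' + R(x) y = 0 with P(x) = x^2 + 1, Q(x) = x, R(x) = 4, and match powers of x.
Initial conditions: a_0 = -2, a_1 = 0.
Setting the coefficient of each power of x to zero and solving order by order (substituting the coefficients already found):
  x^0: 2 a_2 + 4 a_0 = 0  ->  2 a_2 = -4 a_0 = 8  ->  a_2 = 4
  x^1: 6 a_3 + 5 a_1 = 0  ->  6 a_3 = -5 a_1 = 0  ->  a_3 = 0
  x^2: 12 a_4 + 8 a_2 = 0  ->  12 a_4 = -8 a_2 = -32  ->  a_4 = -8/3
  x^3: 20 a_5 + 13 a_3 = 0  ->  20 a_5 = -13 a_3 = 0  ->  a_5 = 0
Truncated series: y(x) = -2 + 4 x^2 - (8/3) x^4 + O(x^6).

a_0 = -2; a_1 = 0; a_2 = 4; a_3 = 0; a_4 = -8/3; a_5 = 0


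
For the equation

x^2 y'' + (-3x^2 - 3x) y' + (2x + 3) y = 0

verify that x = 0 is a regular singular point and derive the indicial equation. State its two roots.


Divide by x^2 to reach normal form y'' + P_1(x) y' + P_2(x) y = 0 with P_1(x) = -3 - 3/x and P_2(x) = 2/x + 3/x^2.
x = 0 is a singular point because the y'-coefficient -3 - 3/x has a pole at x = 0 and the y-coefficient 2/x + 3/x^2 has a pole at x = 0.
It is a regular singular point because x P_1(x) = p(x) = -3x - 3 and x^2 P_2(x) = q(x) = 2x + 3 are polynomials, hence analytic at x = 0.
p(0) = -3,  q(0) = 3.
Indicial equation: r(r-1) + p(0) r + q(0) = 0, i.e. r^2 + (p(0) - 1) r + q(0) = 0, i.e. r^2 - 4 r + 3 = 0.
Discriminant: (-4)^2 - 4(3) = 4, so r = (4 ± 2)/2.
Solving: r_1 = 3, r_2 = 1.

indicial: r^2 - 4 r + 3 = 0; roots r_1 = 3, r_2 = 1


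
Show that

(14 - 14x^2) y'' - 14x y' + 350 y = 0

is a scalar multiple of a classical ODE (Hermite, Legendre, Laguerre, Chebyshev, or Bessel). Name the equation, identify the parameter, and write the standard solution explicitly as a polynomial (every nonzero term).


All three coefficients share the factor 14; dividing through by 14 gives  (1 - x^2) y'' - x y' + 25 y = 0.
This matches the Chebyshev equation (1 - x^2) y'' - x y' + n^2 y = 0 (note the -x y' term, not -2x y') with n^2 = 25, so n = 5; the polynomial solution is T_5(x).
With y = sum_k a_k x^k, matching x^k gives (k+2)(k+1) a_{k+2} = (k^2 - n^2) a_k = (k - 5)(k + 5) a_k. The right side vanishes at k = 5, so the series with the parity of 5 terminates at degree 5.
Standard normalization: leading coefficient of T_n is 2^(n-1), so a_5 = 2^4 = 16. Work downward with a_k = (k+1)(k+2) a_{k+2} / ((k - 5)(k + 5)):
  a_3 = (4)(5)(16) / ((3 - 5)(3 + 5)) = 320/(-16) = -20
  a_1 = (2)(3)(-20) / ((1 - 5)(1 + 5)) = -120/(-24) = 5
Hence T_5(x) = 16 x^5 - 20 x^3 + 5 x.

T_5(x); series = 16 x^5 - 20 x^3 + 5 x


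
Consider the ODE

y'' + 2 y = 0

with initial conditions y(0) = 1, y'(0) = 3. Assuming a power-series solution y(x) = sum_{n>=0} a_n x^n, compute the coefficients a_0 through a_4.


Ansatz: y(x) = sum_{n>=0} a_n x^n, so y'(x) = sum_{n>=1} n a_n x^(n-1) and y''(x) = sum_{n>=2} n(n-1) a_n x^(n-2).
Substitute into P(x) y'' + Q(x) y' + R(x) y = 0 with P(x) = 1, Q(x) = 0, R(x) = 2, and match powers of x.
Initial conditions: a_0 = 1, a_1 = 3.
Setting the coefficient of each power of x to zero and solving order by order (substituting the coefficients already found):
  x^0: 2 a_2 + 2 a_0 = 0  ->  2 a_2 = -2 a_0 = -2  ->  a_2 = -1
  x^1: 6 a_3 + 2 a_1 = 0  ->  6 a_3 = -2 a_1 = -6  ->  a_3 = -1
  x^2: 12 a_4 + 2 a_2 = 0  ->  12 a_4 = -2 a_2 = 2  ->  a_4 = 1/6
Truncated series: y(x) = 1 + 3 x - x^2 - x^3 + (1/6) x^4 + O(x^5).

a_0 = 1; a_1 = 3; a_2 = -1; a_3 = -1; a_4 = 1/6


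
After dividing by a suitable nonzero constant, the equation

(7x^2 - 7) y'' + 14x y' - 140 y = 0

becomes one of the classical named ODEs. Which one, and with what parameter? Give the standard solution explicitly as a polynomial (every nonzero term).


All three coefficients share the factor -7; dividing through by -7 gives  (1 - x^2) y'' - 2x y' + 20 y = 0.
This matches the Legendre equation (1 - x^2) y'' - 2x y' + n(n+1) y = 0 (note the -2x y' term) with n(n+1) = 20, so n = 4; the polynomial solution is P_4(x).
With y = sum_k a_k x^k, matching x^k gives (k+2)(k+1) a_{k+2} = [k(k+1) - n(n+1)] a_k = (k - 4)(k + 5) a_k. The right side vanishes at k = 4, so the series with the parity of 4 terminates at degree 4.
Standard normalization (P_n(1) = 1): leading coefficient (2n)!/(2^n (n!)^2) = 40320/(16*576) = 35/8, so a_4 = 35/8. Work downward with a_k = (k+1)(k+2) a_{k+2} / ((k - 4)(k + 5)):
  a_2 = (3)(4)(35/8) / ((2 - 4)(2 + 5)) = (105/2)/(-14) = -15/4
  a_0 = (1)(2)(-15/4) / ((0 - 4)(0 + 5)) = (-15/2)/(-20) = 3/8
Hence P_4(x) = 35 x^4/8 - 15 x^2/4 + 3/8.

P_4(x); series = 35 x^4/8 - 15 x^2/4 + 3/8


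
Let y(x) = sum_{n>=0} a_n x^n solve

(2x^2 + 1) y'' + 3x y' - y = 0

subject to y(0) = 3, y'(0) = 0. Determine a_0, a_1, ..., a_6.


Ansatz: y(x) = sum_{n>=0} a_n x^n, so y'(x) = sum_{n>=1} n a_n x^(n-1) and y''(x) = sum_{n>=2} n(n-1) a_n x^(n-2).
Substitute into P(x) y'' + Q(x) y' + R(x) y = 0 with P(x) = 2x^2 + 1, Q(x) = 3x, R(x) = -1, and match powers of x.
Initial conditions: a_0 = 3, a_1 = 0.
Setting the coefficient of each power of x to zero and solving order by order (substituting the coefficients already found):
  x^0: 2 a_2 - a_0 = 0  ->  2 a_2 = a_0 = 3  ->  a_2 = 3/2
  x^1: 6 a_3 + 2 a_1 = 0  ->  6 a_3 = -2 a_1 = 0  ->  a_3 = 0
  x^2: 12 a_4 + 9 a_2 = 0  ->  12 a_4 = -9 a_2 = -27/2  ->  a_4 = -9/8
  x^3: 20 a_5 + 20 a_3 = 0  ->  20 a_5 = -20 a_3 = 0  ->  a_5 = 0
  x^4: 30 a_6 + 35 a_4 = 0  ->  30 a_6 = -35 a_4 = 315/8  ->  a_6 = 21/16
Truncated series: y(x) = 3 + (3/2) x^2 - (9/8) x^4 + (21/16) x^6 + O(x^7).

a_0 = 3; a_1 = 0; a_2 = 3/2; a_3 = 0; a_4 = -9/8; a_5 = 0; a_6 = 21/16


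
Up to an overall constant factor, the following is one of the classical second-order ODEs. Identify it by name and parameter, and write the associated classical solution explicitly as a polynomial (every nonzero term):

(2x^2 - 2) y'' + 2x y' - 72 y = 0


All three coefficients share the factor -2; dividing through by -2 gives  (1 - x^2) y'' - x y' + 36 y = 0.
This matches the Chebyshev equation (1 - x^2) y'' - x y' + n^2 y = 0 (note the -x y' term, not -2x y') with n^2 = 36, so n = 6; the polynomial solution is T_6(x).
With y = sum_k a_k x^k, matching x^k gives (k+2)(k+1) a_{k+2} = (k^2 - n^2) a_k = (k - 6)(k + 6) a_k. The right side vanishes at k = 6, so the series with the parity of 6 terminates at degree 6.
Standard normalization: leading coefficient of T_n is 2^(n-1), so a_6 = 2^5 = 32. Work downward with a_k = (k+1)(k+2) a_{k+2} / ((k - 6)(k + 6)):
  a_4 = (5)(6)(32) / ((4 - 6)(4 + 6)) = 960/(-20) = -48
  a_2 = (3)(4)(-48) / ((2 - 6)(2 + 6)) = -576/(-32) = 18
  a_0 = (1)(2)(18) / ((0 - 6)(0 + 6)) = 36/(-36) = -1
Hence T_6(x) = 32 x^6 - 48 x^4 + 18 x^2 - 1.

T_6(x); series = 32 x^6 - 48 x^4 + 18 x^2 - 1


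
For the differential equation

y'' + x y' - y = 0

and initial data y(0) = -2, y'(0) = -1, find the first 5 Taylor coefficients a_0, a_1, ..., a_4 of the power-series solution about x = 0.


Ansatz: y(x) = sum_{n>=0} a_n x^n, so y'(x) = sum_{n>=1} n a_n x^(n-1) and y''(x) = sum_{n>=2} n(n-1) a_n x^(n-2).
Substitute into P(x) y'' + Q(x) y' + R(x) y = 0 with P(x) = 1, Q(x) = x, R(x) = -1, and match powers of x.
Initial conditions: a_0 = -2, a_1 = -1.
Setting the coefficient of each power of x to zero and solving order by order (substituting the coefficients already found):
  x^0: 2 a_2 - a_0 = 0  ->  2 a_2 = a_0 = -2  ->  a_2 = -1
  x^1: 6 a_3 = 0  ->  a_3 = 0
  x^2: 12 a_4 + a_2 = 0  ->  12 a_4 = -a_2 = 1  ->  a_4 = 1/12
Truncated series: y(x) = -2 - x - x^2 + (1/12) x^4 + O(x^5).

a_0 = -2; a_1 = -1; a_2 = -1; a_3 = 0; a_4 = 1/12


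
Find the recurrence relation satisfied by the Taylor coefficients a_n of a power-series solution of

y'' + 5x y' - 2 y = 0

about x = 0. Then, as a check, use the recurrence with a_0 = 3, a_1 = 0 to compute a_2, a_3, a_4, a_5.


Substitute y = sum_n a_n x^n.
y''(x) has coefficient (n+2)(n+1) a_{n+2} at x^n;
5 x y'(x) has coefficient 5 n a_n at x^n (shift);
-2 y(x) has coefficient -2 a_n at x^n.
Matching x^n: (n+2)(n+1) a_{n+2} + (5n - 2) a_n = 0.
Thus a_{n+2} = (-5n + 2) / ((n+1)(n+2)) * a_n.

Check with a_0 = 3, a_1 = 0 (apply the recurrence for n = 0, 1, 2, 3): a_0 = 3, a_1 = 0, a_2 = 3, a_3 = 0, a_4 = -2, a_5 = 0.

a_(n+2) = (-5n + 2) / ((n+1)(n+2)) * a_n; check: a_0 = 3, a_1 = 0, a_2 = 3, a_3 = 0, a_4 = -2, a_5 = 0


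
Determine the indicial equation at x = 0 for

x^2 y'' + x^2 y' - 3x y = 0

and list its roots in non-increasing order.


Divide by x^2 to reach normal form y'' + P_1(x) y' + P_2(x) y = 0 with P_1(x) = 1 and P_2(x) = -3/x.
x = 0 is a singular point because the y-coefficient -3/x has a pole at x = 0.
It is a regular singular point because x P_1(x) = p(x) = x and x^2 P_2(x) = q(x) = -3x are polynomials, hence analytic at x = 0.
p(0) = 0,  q(0) = 0.
Indicial equation: r(r-1) + p(0) r + q(0) = 0, i.e. r^2 + (p(0) - 1) r + q(0) = 0, i.e. r^2 - 1 r = 0.
Discriminant: (-1)^2 - 4(0) = 1, so r = (1 ± 1)/2.
Solving: r_1 = 1, r_2 = 0.

indicial: r^2 - 1 r = 0; roots r_1 = 1, r_2 = 0


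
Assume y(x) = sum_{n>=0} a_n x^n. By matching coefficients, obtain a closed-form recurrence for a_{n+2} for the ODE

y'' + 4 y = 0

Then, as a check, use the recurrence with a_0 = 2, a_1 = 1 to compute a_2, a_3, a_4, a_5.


Substitute y = sum_n a_n x^n into y'' + (const) y = 0.
y''(x) = sum_{n>=0} (n+2)(n+1) a_{n+2} x^n.
The ODE becomes sum_n [(n+2)(n+1) a_{n+2} + 4 a_n] x^n = 0.
Setting each coefficient to zero gives the recurrence:
  (n+2)(n+1) a_{n+2} + 4 a_n = 0,
  a_{n+2} = -4 / ((n+1)(n+2)) a_n.

Check with a_0 = 2, a_1 = 1 (apply the recurrence for n = 0, 1, 2, 3): a_0 = 2, a_1 = 1, a_2 = -4, a_3 = -2/3, a_4 = 4/3, a_5 = 2/15.

a_{n+2} = -4/((n+1)(n+2)) * a_n; check: a_0 = 2, a_1 = 1, a_2 = -4, a_3 = -2/3, a_4 = 4/3, a_5 = 2/15


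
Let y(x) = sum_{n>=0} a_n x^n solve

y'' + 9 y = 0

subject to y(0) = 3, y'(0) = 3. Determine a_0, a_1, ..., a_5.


Ansatz: y(x) = sum_{n>=0} a_n x^n, so y'(x) = sum_{n>=1} n a_n x^(n-1) and y''(x) = sum_{n>=2} n(n-1) a_n x^(n-2).
Substitute into P(x) y'' + Q(x) y' + R(x) y = 0 with P(x) = 1, Q(x) = 0, R(x) = 9, and match powers of x.
Initial conditions: a_0 = 3, a_1 = 3.
Setting the coefficient of each power of x to zero and solving order by order (substituting the coefficients already found):
  x^0: 2 a_2 + 9 a_0 = 0  ->  2 a_2 = -9 a_0 = -27  ->  a_2 = -27/2
  x^1: 6 a_3 + 9 a_1 = 0  ->  6 a_3 = -9 a_1 = -27  ->  a_3 = -9/2
  x^2: 12 a_4 + 9 a_2 = 0  ->  12 a_4 = -9 a_2 = 243/2  ->  a_4 = 81/8
  x^3: 20 a_5 + 9 a_3 = 0  ->  20 a_5 = -9 a_3 = 81/2  ->  a_5 = 81/40
Truncated series: y(x) = 3 + 3 x - (27/2) x^2 - (9/2) x^3 + (81/8) x^4 + (81/40) x^5 + O(x^6).

a_0 = 3; a_1 = 3; a_2 = -27/2; a_3 = -9/2; a_4 = 81/8; a_5 = 81/40


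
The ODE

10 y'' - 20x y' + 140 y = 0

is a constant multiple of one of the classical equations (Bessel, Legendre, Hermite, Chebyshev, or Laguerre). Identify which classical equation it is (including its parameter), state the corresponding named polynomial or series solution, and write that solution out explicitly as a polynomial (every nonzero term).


All three coefficients share the factor 10; dividing through by 10 gives  y'' - 2x y' + 14 y = 0.
This matches the Hermite equation y'' - 2x y' + 2n y = 0 with 2n = 14, so n = 7; the polynomial solution is H_7(x).
With y = sum_k a_k x^k, matching x^k gives (k+2)(k+1) a_{k+2} = 2(k - n) a_k = 2(k - 7) a_k. The right side vanishes at k = 7, so the series with the parity of 7 terminates at degree 7.
Standard normalization: leading coefficient of H_n is 2^n, so a_7 = 2^7 = 128. Work downward with a_k = (k+1)(k+2) a_{k+2} / (2(k - n)):
  a_5 = (6)(7)(128) / (2(5 - 7)) = 5376/(-4) = -1344
  a_3 = (4)(5)(-1344) / (2(3 - 7)) = -26880/(-8) = 3360
  a_1 = (2)(3)(3360) / (2(1 - 7)) = 20160/(-12) = -1680
Hence H_7(x) = 128 x^7 - 1344 x^5 + 3360 x^3 - 1680 x.

H_7(x); series = 128 x^7 - 1344 x^5 + 3360 x^3 - 1680 x


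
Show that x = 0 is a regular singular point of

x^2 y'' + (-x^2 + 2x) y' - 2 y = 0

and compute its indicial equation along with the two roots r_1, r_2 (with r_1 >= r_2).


Divide by x^2 to reach normal form y'' + P_1(x) y' + P_2(x) y = 0 with P_1(x) = -1 + 2/x and P_2(x) = -2/x^2.
x = 0 is a singular point because the y'-coefficient -1 + 2/x has a pole at x = 0 and the y-coefficient -2/x^2 has a pole at x = 0.
It is a regular singular point because x P_1(x) = p(x) = 2 - x and x^2 P_2(x) = q(x) = -2 are polynomials, hence analytic at x = 0.
p(0) = 2,  q(0) = -2.
Indicial equation: r(r-1) + p(0) r + q(0) = 0, i.e. r^2 + (p(0) - 1) r + q(0) = 0, i.e. r^2 + 1 r - 2 = 0.
Discriminant: (1)^2 - 4(-2) = 9, so r = (-1 ± 3)/2.
Solving: r_1 = 1, r_2 = -2.

indicial: r^2 + 1 r - 2 = 0; roots r_1 = 1, r_2 = -2


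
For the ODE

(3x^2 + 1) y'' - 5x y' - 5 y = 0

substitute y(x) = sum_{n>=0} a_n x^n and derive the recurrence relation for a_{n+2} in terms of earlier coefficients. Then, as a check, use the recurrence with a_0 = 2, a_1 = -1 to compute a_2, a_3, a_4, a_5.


Substitute y = sum_n a_n x^n.
(1 + 3 x^2) y'' contributes (n+2)(n+1) a_{n+2} + 3 n(n-1) a_n at x^n.
-5 x y'(x) contributes -5 n a_n at x^n.
-5 y(x) contributes -5 a_n at x^n.
Matching x^n: (n+2)(n+1) a_{n+2} + (3 n(n-1) - 5 n - 5) a_n = 0.
Thus a_{n+2} = (-3 n(n-1) + 5 n + 5) / ((n+1)(n+2)) * a_n.

Check with a_0 = 2, a_1 = -1 (apply the recurrence for n = 0, 1, 2, 3): a_0 = 2, a_1 = -1, a_2 = 5, a_3 = -5/3, a_4 = 15/4, a_5 = -1/6.

a_(n+2) = (-3 n(n-1) + 5 n + 5) / ((n+1)(n+2)) * a_n; check: a_0 = 2, a_1 = -1, a_2 = 5, a_3 = -5/3, a_4 = 15/4, a_5 = -1/6


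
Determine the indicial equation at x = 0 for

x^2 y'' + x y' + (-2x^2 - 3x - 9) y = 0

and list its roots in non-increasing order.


Divide by x^2 to reach normal form y'' + P_1(x) y' + P_2(x) y = 0 with P_1(x) = 1/x and P_2(x) = -2 - 3/x - 9/x^2.
x = 0 is a singular point because the y'-coefficient 1/x has a pole at x = 0 and the y-coefficient -2 - 3/x - 9/x^2 has a pole at x = 0.
It is a regular singular point because x P_1(x) = p(x) = 1 and x^2 P_2(x) = q(x) = -2x^2 - 3x - 9 are polynomials, hence analytic at x = 0.
p(0) = 1,  q(0) = -9.
Indicial equation: r(r-1) + p(0) r + q(0) = 0, i.e. r^2 + (p(0) - 1) r + q(0) = 0, i.e. r^2 - 9 = 0.
Discriminant: (0)^2 - 4(-9) = 36, so r = (0 ± 6)/2.
Solving: r_1 = 3, r_2 = -3.

indicial: r^2 - 9 = 0; roots r_1 = 3, r_2 = -3


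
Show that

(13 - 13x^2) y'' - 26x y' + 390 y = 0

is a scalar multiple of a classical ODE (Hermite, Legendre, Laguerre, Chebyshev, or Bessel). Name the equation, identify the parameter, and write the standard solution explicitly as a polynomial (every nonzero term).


All three coefficients share the factor 13; dividing through by 13 gives  (1 - x^2) y'' - 2x y' + 30 y = 0.
This matches the Legendre equation (1 - x^2) y'' - 2x y' + n(n+1) y = 0 (note the -2x y' term) with n(n+1) = 30, so n = 5; the polynomial solution is P_5(x).
With y = sum_k a_k x^k, matching x^k gives (k+2)(k+1) a_{k+2} = [k(k+1) - n(n+1)] a_k = (k - 5)(k + 6) a_k. The right side vanishes at k = 5, so the series with the parity of 5 terminates at degree 5.
Standard normalization (P_n(1) = 1): leading coefficient (2n)!/(2^n (n!)^2) = 3628800/(32*14400) = 63/8, so a_5 = 63/8. Work downward with a_k = (k+1)(k+2) a_{k+2} / ((k - 5)(k + 6)):
  a_3 = (4)(5)(63/8) / ((3 - 5)(3 + 6)) = (315/2)/(-18) = -35/4
  a_1 = (2)(3)(-35/4) / ((1 - 5)(1 + 6)) = (-105/2)/(-28) = 15/8
Hence P_5(x) = 63 x^5/8 - 35 x^3/4 + 15 x/8.

P_5(x); series = 63 x^5/8 - 35 x^3/4 + 15 x/8


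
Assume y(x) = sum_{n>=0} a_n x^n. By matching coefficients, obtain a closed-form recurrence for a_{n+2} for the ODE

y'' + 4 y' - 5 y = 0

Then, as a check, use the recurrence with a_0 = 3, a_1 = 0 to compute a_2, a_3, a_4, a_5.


Substitute y = sum_n a_n x^n.
y''(x) has coefficient (n+2)(n+1) a_{n+2} at x^n;
4 y'(x) has coefficient 4 (n+1) a_{n+1} at x^n;
-5 y(x) has coefficient -5 a_n at x^n.
Matching x^n: (n+2)(n+1) a_{n+2} + 4 (n+1) a_{n+1} - 5 a_n = 0.
Thus a_{n+2} = [-4 (n+1) a_{n+1} + 5 a_n] / ((n+1)(n+2)).

Check with a_0 = 3, a_1 = 0 (apply the recurrence for n = 0, 1, 2, 3): a_0 = 3, a_1 = 0, a_2 = 15/2, a_3 = -10, a_4 = 105/8, a_5 = -13.

a_(n+2) = [-4 (n+1) a_(n+1) + 5 a_n] / ((n+1)(n+2)); check: a_0 = 3, a_1 = 0, a_2 = 15/2, a_3 = -10, a_4 = 105/8, a_5 = -13


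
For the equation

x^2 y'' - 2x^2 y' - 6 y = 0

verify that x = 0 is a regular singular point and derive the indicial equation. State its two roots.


Divide by x^2 to reach normal form y'' + P_1(x) y' + P_2(x) y = 0 with P_1(x) = -2 and P_2(x) = -6/x^2.
x = 0 is a singular point because the y-coefficient -6/x^2 has a pole at x = 0.
It is a regular singular point because x P_1(x) = p(x) = -2x and x^2 P_2(x) = q(x) = -6 are polynomials, hence analytic at x = 0.
p(0) = 0,  q(0) = -6.
Indicial equation: r(r-1) + p(0) r + q(0) = 0, i.e. r^2 + (p(0) - 1) r + q(0) = 0, i.e. r^2 - 1 r - 6 = 0.
Discriminant: (-1)^2 - 4(-6) = 25, so r = (1 ± 5)/2.
Solving: r_1 = 3, r_2 = -2.

indicial: r^2 - 1 r - 6 = 0; roots r_1 = 3, r_2 = -2


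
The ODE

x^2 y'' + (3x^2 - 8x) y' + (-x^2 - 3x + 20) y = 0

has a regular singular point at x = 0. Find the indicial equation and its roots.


Divide by x^2 to reach normal form y'' + P_1(x) y' + P_2(x) y = 0 with P_1(x) = 3 - 8/x and P_2(x) = -1 - 3/x + 20/x^2.
x = 0 is a singular point because the y'-coefficient 3 - 8/x has a pole at x = 0 and the y-coefficient -1 - 3/x + 20/x^2 has a pole at x = 0.
It is a regular singular point because x P_1(x) = p(x) = 3x - 8 and x^2 P_2(x) = q(x) = -x^2 - 3x + 20 are polynomials, hence analytic at x = 0.
p(0) = -8,  q(0) = 20.
Indicial equation: r(r-1) + p(0) r + q(0) = 0, i.e. r^2 + (p(0) - 1) r + q(0) = 0, i.e. r^2 - 9 r + 20 = 0.
Discriminant: (-9)^2 - 4(20) = 1, so r = (9 ± 1)/2.
Solving: r_1 = 5, r_2 = 4.

indicial: r^2 - 9 r + 20 = 0; roots r_1 = 5, r_2 = 4


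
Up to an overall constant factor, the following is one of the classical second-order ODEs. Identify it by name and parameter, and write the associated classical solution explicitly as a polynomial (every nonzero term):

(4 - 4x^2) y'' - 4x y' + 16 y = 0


All three coefficients share the factor 4; dividing through by 4 gives  (1 - x^2) y'' - x y' + 4 y = 0.
This matches the Chebyshev equation (1 - x^2) y'' - x y' + n^2 y = 0 (note the -x y' term, not -2x y') with n^2 = 4, so n = 2; the polynomial solution is T_2(x).
With y = sum_k a_k x^k, matching x^k gives (k+2)(k+1) a_{k+2} = (k^2 - n^2) a_k = (k - 2)(k + 2) a_k. The right side vanishes at k = 2, so the series with the parity of 2 terminates at degree 2.
Standard normalization: leading coefficient of T_n is 2^(n-1), so a_2 = 2^1 = 2. Work downward with a_k = (k+1)(k+2) a_{k+2} / ((k - 2)(k + 2)):
  a_0 = (1)(2)(2) / ((0 - 2)(0 + 2)) = 4/(-4) = -1
Hence T_2(x) = 2 x^2 - 1.

T_2(x); series = 2 x^2 - 1


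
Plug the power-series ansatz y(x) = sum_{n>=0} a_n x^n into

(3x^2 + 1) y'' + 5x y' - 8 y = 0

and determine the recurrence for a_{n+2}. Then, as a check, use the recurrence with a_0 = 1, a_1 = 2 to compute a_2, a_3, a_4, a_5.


Substitute y = sum_n a_n x^n.
(1 + 3 x^2) y'' contributes (n+2)(n+1) a_{n+2} + 3 n(n-1) a_n at x^n.
5 x y'(x) contributes 5 n a_n at x^n.
-8 y(x) contributes -8 a_n at x^n.
Matching x^n: (n+2)(n+1) a_{n+2} + (3 n(n-1) + 5 n - 8) a_n = 0.
Thus a_{n+2} = (-3 n(n-1) - 5 n + 8) / ((n+1)(n+2)) * a_n.

Check with a_0 = 1, a_1 = 2 (apply the recurrence for n = 0, 1, 2, 3): a_0 = 1, a_1 = 2, a_2 = 4, a_3 = 1, a_4 = -8/3, a_5 = -5/4.

a_(n+2) = (-3 n(n-1) - 5 n + 8) / ((n+1)(n+2)) * a_n; check: a_0 = 1, a_1 = 2, a_2 = 4, a_3 = 1, a_4 = -8/3, a_5 = -5/4


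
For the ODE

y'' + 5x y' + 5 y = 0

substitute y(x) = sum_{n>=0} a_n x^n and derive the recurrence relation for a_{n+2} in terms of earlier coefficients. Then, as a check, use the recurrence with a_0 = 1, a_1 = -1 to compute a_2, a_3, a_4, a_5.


Substitute y = sum_n a_n x^n.
y''(x) has coefficient (n+2)(n+1) a_{n+2} at x^n;
5 x y'(x) has coefficient 5 n a_n at x^n (shift);
5 y(x) has coefficient 5 a_n at x^n.
Matching x^n: (n+2)(n+1) a_{n+2} + (5n + 5) a_n = 0.
Thus a_{n+2} = (-5n - 5) / ((n+1)(n+2)) * a_n.

Check with a_0 = 1, a_1 = -1 (apply the recurrence for n = 0, 1, 2, 3): a_0 = 1, a_1 = -1, a_2 = -5/2, a_3 = 5/3, a_4 = 25/8, a_5 = -5/3.

a_(n+2) = (-5n - 5) / ((n+1)(n+2)) * a_n; check: a_0 = 1, a_1 = -1, a_2 = -5/2, a_3 = 5/3, a_4 = 25/8, a_5 = -5/3


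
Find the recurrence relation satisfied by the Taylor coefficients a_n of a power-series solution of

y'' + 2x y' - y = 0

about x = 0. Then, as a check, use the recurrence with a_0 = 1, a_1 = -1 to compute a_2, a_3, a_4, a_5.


Substitute y = sum_n a_n x^n.
y''(x) has coefficient (n+2)(n+1) a_{n+2} at x^n;
2 x y'(x) has coefficient 2 n a_n at x^n (shift);
-y(x) has coefficient -1 a_n at x^n.
Matching x^n: (n+2)(n+1) a_{n+2} + (2n - 1) a_n = 0.
Thus a_{n+2} = (-2n + 1) / ((n+1)(n+2)) * a_n.

Check with a_0 = 1, a_1 = -1 (apply the recurrence for n = 0, 1, 2, 3): a_0 = 1, a_1 = -1, a_2 = 1/2, a_3 = 1/6, a_4 = -1/8, a_5 = -1/24.

a_(n+2) = (-2n + 1) / ((n+1)(n+2)) * a_n; check: a_0 = 1, a_1 = -1, a_2 = 1/2, a_3 = 1/6, a_4 = -1/8, a_5 = -1/24


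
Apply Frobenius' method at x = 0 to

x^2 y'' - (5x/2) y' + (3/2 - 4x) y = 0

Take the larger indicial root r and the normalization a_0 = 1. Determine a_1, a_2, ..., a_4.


Write in Frobenius form y'' + (p(x)/x) y' + (q(x)/x^2) y = 0:
  p(x) = -5/2,  q(x) = 3/2 - 4x.
Indicial equation: r(r-1) + (-5/2) r + (3/2) = 0 -> roots r_1 = 3, r_2 = 1/2.
Take r = r_1 = 3. Let y(x) = x^r sum_{n>=0} a_n x^n with a_0 = 1.
Substitute y = x^r sum a_n x^n and match x^{r+n}. The recurrence is
  D(n) a_n - 4 a_{n-1} = 0,  where D(n) = (r+n)(r+n-1) + (-5/2)(r+n) + (3/2).
  a_n = 4 / D(n) * a_{n-1}.
Since the indicial polynomial factors as (r - r_1)(r - r_2), D(n) = (r_1 + n - r_1)(r_1 + n - r_2) = n(n + 5/2).
Evaluating step by step (a_0 = 1):
  n = 1: D(1) = 1(1 + 5/2) = 7/2; numerator = 4(1) = 4; a_1 = (4)/(7/2) = 8/7
  n = 2: D(2) = 2(2 + 5/2) = 9; numerator = 4(8/7) = 32/7; a_2 = (32/7)/(9) = 32/63
  n = 3: D(3) = 3(3 + 5/2) = 33/2; numerator = 4(32/63) = 128/63; a_3 = (128/63)/(33/2) = 256/2079
  n = 4: D(4) = 4(4 + 5/2) = 26; numerator = 4(256/2079) = 1024/2079; a_4 = (1024/2079)/(26) = 512/27027

r = 3; a_0 = 1; a_1 = 8/7; a_2 = 32/63; a_3 = 256/2079; a_4 = 512/27027


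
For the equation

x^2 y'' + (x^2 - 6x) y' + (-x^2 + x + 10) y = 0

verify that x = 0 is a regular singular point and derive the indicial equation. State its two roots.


Divide by x^2 to reach normal form y'' + P_1(x) y' + P_2(x) y = 0 with P_1(x) = 1 - 6/x and P_2(x) = -1 + 1/x + 10/x^2.
x = 0 is a singular point because the y'-coefficient 1 - 6/x has a pole at x = 0 and the y-coefficient -1 + 1/x + 10/x^2 has a pole at x = 0.
It is a regular singular point because x P_1(x) = p(x) = x - 6 and x^2 P_2(x) = q(x) = -x^2 + x + 10 are polynomials, hence analytic at x = 0.
p(0) = -6,  q(0) = 10.
Indicial equation: r(r-1) + p(0) r + q(0) = 0, i.e. r^2 + (p(0) - 1) r + q(0) = 0, i.e. r^2 - 7 r + 10 = 0.
Discriminant: (-7)^2 - 4(10) = 9, so r = (7 ± 3)/2.
Solving: r_1 = 5, r_2 = 2.

indicial: r^2 - 7 r + 10 = 0; roots r_1 = 5, r_2 = 2


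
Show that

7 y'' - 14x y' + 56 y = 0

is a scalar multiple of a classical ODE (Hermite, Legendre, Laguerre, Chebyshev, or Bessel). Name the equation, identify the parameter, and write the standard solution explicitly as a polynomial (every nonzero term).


All three coefficients share the factor 7; dividing through by 7 gives  y'' - 2x y' + 8 y = 0.
This matches the Hermite equation y'' - 2x y' + 2n y = 0 with 2n = 8, so n = 4; the polynomial solution is H_4(x).
With y = sum_k a_k x^k, matching x^k gives (k+2)(k+1) a_{k+2} = 2(k - n) a_k = 2(k - 4) a_k. The right side vanishes at k = 4, so the series with the parity of 4 terminates at degree 4.
Standard normalization: leading coefficient of H_n is 2^n, so a_4 = 2^4 = 16. Work downward with a_k = (k+1)(k+2) a_{k+2} / (2(k - n)):
  a_2 = (3)(4)(16) / (2(2 - 4)) = 192/(-4) = -48
  a_0 = (1)(2)(-48) / (2(0 - 4)) = -96/(-8) = 12
Hence H_4(x) = 16 x^4 - 48 x^2 + 12.

H_4(x); series = 16 x^4 - 48 x^2 + 12


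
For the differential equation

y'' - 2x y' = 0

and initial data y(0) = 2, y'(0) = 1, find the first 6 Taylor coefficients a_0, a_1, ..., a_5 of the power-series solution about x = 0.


Ansatz: y(x) = sum_{n>=0} a_n x^n, so y'(x) = sum_{n>=1} n a_n x^(n-1) and y''(x) = sum_{n>=2} n(n-1) a_n x^(n-2).
Substitute into P(x) y'' + Q(x) y' + R(x) y = 0 with P(x) = 1, Q(x) = -2x, R(x) = 0, and match powers of x.
Initial conditions: a_0 = 2, a_1 = 1.
Setting the coefficient of each power of x to zero and solving order by order (substituting the coefficients already found):
  x^0: 2 a_2 = 0  ->  a_2 = 0
  x^1: 6 a_3 - 2 a_1 = 0  ->  6 a_3 = 2 a_1 = 2  ->  a_3 = 1/3
  x^2: 12 a_4 - 4 a_2 = 0  ->  12 a_4 = 4 a_2 = 0  ->  a_4 = 0
  x^3: 20 a_5 - 6 a_3 = 0  ->  20 a_5 = 6 a_3 = 2  ->  a_5 = 1/10
Truncated series: y(x) = 2 + x + (1/3) x^3 + (1/10) x^5 + O(x^6).

a_0 = 2; a_1 = 1; a_2 = 0; a_3 = 1/3; a_4 = 0; a_5 = 1/10


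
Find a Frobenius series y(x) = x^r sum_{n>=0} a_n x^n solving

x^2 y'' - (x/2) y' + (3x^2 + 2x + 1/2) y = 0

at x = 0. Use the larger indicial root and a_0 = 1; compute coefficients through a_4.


Write in Frobenius form y'' + (p(x)/x) y' + (q(x)/x^2) y = 0:
  p(x) = -1/2,  q(x) = 3x^2 + 2x + 1/2.
Indicial equation: r(r-1) + (-1/2) r + (1/2) = 0 -> roots r_1 = 1, r_2 = 1/2.
Take r = r_1 = 1. Let y(x) = x^r sum_{n>=0} a_n x^n with a_0 = 1.
Substitute y = x^r sum a_n x^n and match x^{r+n}. The recurrence is
  D(n) a_n + 2 a_{n-1} + 3 a_{n-2} = 0,  where D(n) = (r+n)(r+n-1) + (-1/2)(r+n) + (1/2).
  a_n = [-2 a_{n-1} - 3 a_{n-2}] / D(n).
Since the indicial polynomial factors as (r - r_1)(r - r_2), D(n) = (r_1 + n - r_1)(r_1 + n - r_2) = n(n + 1/2).
Evaluating step by step (a_0 = 1):
  n = 1: D(1) = 1(1 + 1/2) = 3/2; numerator = -2(1) = -2; a_1 = (-2)/(3/2) = -4/3
  n = 2: D(2) = 2(2 + 1/2) = 5; numerator = -2(-4/3) - 3(1) = -1/3; a_2 = (-1/3)/(5) = -1/15
  n = 3: D(3) = 3(3 + 1/2) = 21/2; numerator = -2(-1/15) - 3(-4/3) = 62/15; a_3 = (62/15)/(21/2) = 124/315
  n = 4: D(4) = 4(4 + 1/2) = 18; numerator = -2(124/315) - 3(-1/15) = -37/63; a_4 = (-37/63)/(18) = -37/1134

r = 1; a_0 = 1; a_1 = -4/3; a_2 = -1/15; a_3 = 124/315; a_4 = -37/1134


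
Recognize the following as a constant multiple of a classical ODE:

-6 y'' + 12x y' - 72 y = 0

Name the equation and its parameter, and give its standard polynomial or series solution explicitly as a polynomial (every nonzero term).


All three coefficients share the factor -6; dividing through by -6 gives  y'' - 2x y' + 12 y = 0.
This matches the Hermite equation y'' - 2x y' + 2n y = 0 with 2n = 12, so n = 6; the polynomial solution is H_6(x).
With y = sum_k a_k x^k, matching x^k gives (k+2)(k+1) a_{k+2} = 2(k - n) a_k = 2(k - 6) a_k. The right side vanishes at k = 6, so the series with the parity of 6 terminates at degree 6.
Standard normalization: leading coefficient of H_n is 2^n, so a_6 = 2^6 = 64. Work downward with a_k = (k+1)(k+2) a_{k+2} / (2(k - n)):
  a_4 = (5)(6)(64) / (2(4 - 6)) = 1920/(-4) = -480
  a_2 = (3)(4)(-480) / (2(2 - 6)) = -5760/(-8) = 720
  a_0 = (1)(2)(720) / (2(0 - 6)) = 1440/(-12) = -120
Hence H_6(x) = 64 x^6 - 480 x^4 + 720 x^2 - 120.

H_6(x); series = 64 x^6 - 480 x^4 + 720 x^2 - 120


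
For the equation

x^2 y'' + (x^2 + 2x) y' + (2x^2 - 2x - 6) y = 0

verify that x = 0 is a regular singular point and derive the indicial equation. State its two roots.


Divide by x^2 to reach normal form y'' + P_1(x) y' + P_2(x) y = 0 with P_1(x) = 1 + 2/x and P_2(x) = 2 - 2/x - 6/x^2.
x = 0 is a singular point because the y'-coefficient 1 + 2/x has a pole at x = 0 and the y-coefficient 2 - 2/x - 6/x^2 has a pole at x = 0.
It is a regular singular point because x P_1(x) = p(x) = x + 2 and x^2 P_2(x) = q(x) = 2x^2 - 2x - 6 are polynomials, hence analytic at x = 0.
p(0) = 2,  q(0) = -6.
Indicial equation: r(r-1) + p(0) r + q(0) = 0, i.e. r^2 + (p(0) - 1) r + q(0) = 0, i.e. r^2 + 1 r - 6 = 0.
Discriminant: (1)^2 - 4(-6) = 25, so r = (-1 ± 5)/2.
Solving: r_1 = 2, r_2 = -3.

indicial: r^2 + 1 r - 6 = 0; roots r_1 = 2, r_2 = -3


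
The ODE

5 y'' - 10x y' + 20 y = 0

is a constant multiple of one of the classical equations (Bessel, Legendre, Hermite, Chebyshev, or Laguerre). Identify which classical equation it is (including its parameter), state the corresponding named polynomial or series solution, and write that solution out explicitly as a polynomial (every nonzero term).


All three coefficients share the factor 5; dividing through by 5 gives  y'' - 2x y' + 4 y = 0.
This matches the Hermite equation y'' - 2x y' + 2n y = 0 with 2n = 4, so n = 2; the polynomial solution is H_2(x).
With y = sum_k a_k x^k, matching x^k gives (k+2)(k+1) a_{k+2} = 2(k - n) a_k = 2(k - 2) a_k. The right side vanishes at k = 2, so the series with the parity of 2 terminates at degree 2.
Standard normalization: leading coefficient of H_n is 2^n, so a_2 = 2^2 = 4. Work downward with a_k = (k+1)(k+2) a_{k+2} / (2(k - n)):
  a_0 = (1)(2)(4) / (2(0 - 2)) = 8/(-4) = -2
Hence H_2(x) = 4 x^2 - 2.

H_2(x); series = 4 x^2 - 2
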